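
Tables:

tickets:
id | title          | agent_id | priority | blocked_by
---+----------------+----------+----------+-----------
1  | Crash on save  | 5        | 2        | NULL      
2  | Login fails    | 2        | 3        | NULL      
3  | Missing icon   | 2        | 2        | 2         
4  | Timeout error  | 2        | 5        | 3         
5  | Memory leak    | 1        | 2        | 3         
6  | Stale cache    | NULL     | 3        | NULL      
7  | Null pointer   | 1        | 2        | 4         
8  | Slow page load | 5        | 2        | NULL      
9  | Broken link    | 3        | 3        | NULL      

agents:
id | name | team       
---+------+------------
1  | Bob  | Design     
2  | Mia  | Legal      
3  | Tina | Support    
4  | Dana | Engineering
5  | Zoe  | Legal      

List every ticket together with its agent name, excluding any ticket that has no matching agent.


INNER JOIN keeps only tickets rows whose agent_id matches an id in agents. Walk through each ticket:
  - ticket 1 (Crash on save): agent_id=5 -> matches Zoe
  - ticket 2 (Login fails): agent_id=2 -> matches Mia
  - ticket 3 (Missing icon): agent_id=2 -> matches Mia
  - ticket 4 (Timeout error): agent_id=2 -> matches Mia
  - ticket 5 (Memory leak): agent_id=1 -> matches Bob
  - ticket 6 (Stale cache): agent_id=NULL, no match -> dropped
  - ticket 7 (Null pointer): agent_id=1 -> matches Bob
  - ticket 8 (Slow page load): agent_id=5 -> matches Zoe
  - ticket 9 (Broken link): agent_id=3 -> matches Tina
So 1 of 9 rows is dropped.

SQL:
SELECT a.title, b.name AS agent
FROM tickets a
INNER JOIN agents b ON a.agent_id = b.id

Result:
title          | agent
---------------+------
Crash on save  | Zoe  
Login fails    | Mia  
Missing icon   | Mia  
Timeout error  | Mia  
Memory leak    | Bob  
Null pointer   | Bob  
Slow page load | Zoe  
Broken link    | Tina 


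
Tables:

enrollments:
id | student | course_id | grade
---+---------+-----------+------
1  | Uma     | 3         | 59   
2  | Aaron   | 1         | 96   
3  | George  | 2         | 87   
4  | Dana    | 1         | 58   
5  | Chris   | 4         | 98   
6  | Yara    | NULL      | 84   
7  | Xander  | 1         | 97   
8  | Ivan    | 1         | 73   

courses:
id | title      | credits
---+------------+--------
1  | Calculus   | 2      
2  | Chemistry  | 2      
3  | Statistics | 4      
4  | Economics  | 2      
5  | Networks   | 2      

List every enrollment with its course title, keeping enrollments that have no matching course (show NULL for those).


LEFT JOIN keeps every row from enrollments (the left table); where course_id has no match in courses, the course columns become NULL. Walk through each enrollment:
  - enrollment 1 (Uma): course_id=3 -> matches Statistics
  - enrollment 2 (Aaron): course_id=1 -> matches Calculus
  - enrollment 3 (George): course_id=2 -> matches Chemistry
  - enrollment 4 (Dana): course_id=1 -> matches Calculus
  - enrollment 5 (Chris): course_id=4 -> matches Economics
  - enrollment 6 (Yara): course_id=NULL, no match -> kept with NULL
  - enrollment 7 (Xander): course_id=1 -> matches Calculus
  - enrollment 8 (Ivan): course_id=1 -> matches Calculus
All 8 rows appear; 1 has NULL course.

SQL:
SELECT a.student, b.title AS course
FROM enrollments a
LEFT JOIN courses b ON a.course_id = b.id

Result:
student | course    
--------+-----------
Uma     | Statistics
Aaron   | Calculus  
George  | Chemistry 
Dana    | Calculus  
Chris   | Economics 
Yara    | NULL      
Xander  | Calculus  
Ivan    | Calculus  


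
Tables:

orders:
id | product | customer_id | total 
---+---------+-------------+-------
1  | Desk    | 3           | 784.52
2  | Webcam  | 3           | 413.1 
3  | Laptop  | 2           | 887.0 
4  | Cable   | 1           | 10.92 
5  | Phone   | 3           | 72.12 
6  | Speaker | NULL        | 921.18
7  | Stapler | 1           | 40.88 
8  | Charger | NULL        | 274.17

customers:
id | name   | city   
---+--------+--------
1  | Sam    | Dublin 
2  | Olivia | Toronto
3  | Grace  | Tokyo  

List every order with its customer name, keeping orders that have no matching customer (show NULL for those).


LEFT JOIN keeps every row from orders (the left table); where customer_id has no match in customers, the customer columns become NULL. Walk through each order:
  - order 1 (Desk): customer_id=3 -> matches Grace
  - order 2 (Webcam): customer_id=3 -> matches Grace
  - order 3 (Laptop): customer_id=2 -> matches Olivia
  - order 4 (Cable): customer_id=1 -> matches Sam
  - order 5 (Phone): customer_id=3 -> matches Grace
  - order 6 (Speaker): customer_id=NULL, no match -> kept with NULL
  - order 7 (Stapler): customer_id=1 -> matches Sam
  - order 8 (Charger): customer_id=NULL, no match -> kept with NULL
All 8 rows appear; 2 have NULL customer.

SQL:
SELECT a.product, b.name AS customer
FROM orders a
LEFT JOIN customers b ON a.customer_id = b.id

Result:
product | customer
--------+---------
Desk    | Grace   
Webcam  | Grace   
Laptop  | Olivia  
Cable   | Sam     
Phone   | Grace   
Speaker | NULL    
Stapler | Sam     
Charger | NULL    


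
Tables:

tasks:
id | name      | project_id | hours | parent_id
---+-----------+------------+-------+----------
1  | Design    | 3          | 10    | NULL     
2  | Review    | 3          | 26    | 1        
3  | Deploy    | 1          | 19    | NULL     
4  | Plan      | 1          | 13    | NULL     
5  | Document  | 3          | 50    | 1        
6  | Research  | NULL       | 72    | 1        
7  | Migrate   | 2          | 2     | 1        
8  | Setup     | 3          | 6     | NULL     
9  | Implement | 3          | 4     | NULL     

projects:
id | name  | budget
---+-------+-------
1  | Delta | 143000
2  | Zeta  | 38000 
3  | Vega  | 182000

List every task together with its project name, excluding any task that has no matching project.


INNER JOIN keeps only tasks rows whose project_id matches an id in projects. Walk through each task:
  - task 1 (Design): project_id=3 -> matches Vega
  - task 2 (Review): project_id=3 -> matches Vega
  - task 3 (Deploy): project_id=1 -> matches Delta
  - task 4 (Plan): project_id=1 -> matches Delta
  - task 5 (Document): project_id=3 -> matches Vega
  - task 6 (Research): project_id=NULL, no match -> dropped
  - task 7 (Migrate): project_id=2 -> matches Zeta
  - task 8 (Setup): project_id=3 -> matches Vega
  - task 9 (Implement): project_id=3 -> matches Vega
So 1 of 9 rows is dropped.

SQL:
SELECT a.name, b.name AS project
FROM tasks a
INNER JOIN projects b ON a.project_id = b.id

Result:
name      | project
----------+--------
Design    | Vega   
Review    | Vega   
Deploy    | Delta  
Plan      | Delta  
Document  | Vega   
Migrate   | Zeta   
Setup     | Vega   
Implement | Vega   


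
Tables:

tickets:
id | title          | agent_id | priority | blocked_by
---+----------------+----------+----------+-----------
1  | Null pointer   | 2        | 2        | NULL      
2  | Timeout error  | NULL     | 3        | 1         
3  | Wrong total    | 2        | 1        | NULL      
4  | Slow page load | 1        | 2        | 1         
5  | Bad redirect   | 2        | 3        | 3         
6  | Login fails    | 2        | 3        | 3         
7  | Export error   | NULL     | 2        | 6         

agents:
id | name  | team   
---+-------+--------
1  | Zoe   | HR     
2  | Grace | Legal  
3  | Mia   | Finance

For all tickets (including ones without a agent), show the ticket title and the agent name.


LEFT JOIN keeps every row from tickets (the left table); where agent_id has no match in agents, the agent columns become NULL. Walk through each ticket:
  - ticket 1 (Null pointer): agent_id=2 -> matches Grace
  - ticket 2 (Timeout error): agent_id=NULL, no match -> kept with NULL
  - ticket 3 (Wrong total): agent_id=2 -> matches Grace
  - ticket 4 (Slow page load): agent_id=1 -> matches Zoe
  - ticket 5 (Bad redirect): agent_id=2 -> matches Grace
  - ticket 6 (Login fails): agent_id=2 -> matches Grace
  - ticket 7 (Export error): agent_id=NULL, no match -> kept with NULL
All 7 rows appear; 2 have NULL agent.

SQL:
SELECT a.title, b.name AS agent
FROM tickets a
LEFT JOIN agents b ON a.agent_id = b.id

Result:
title          | agent
---------------+------
Null pointer   | Grace
Timeout error  | NULL 
Wrong total    | Grace
Slow page load | Zoe  
Bad redirect   | Grace
Login fails    | Grace
Export error   | NULL 


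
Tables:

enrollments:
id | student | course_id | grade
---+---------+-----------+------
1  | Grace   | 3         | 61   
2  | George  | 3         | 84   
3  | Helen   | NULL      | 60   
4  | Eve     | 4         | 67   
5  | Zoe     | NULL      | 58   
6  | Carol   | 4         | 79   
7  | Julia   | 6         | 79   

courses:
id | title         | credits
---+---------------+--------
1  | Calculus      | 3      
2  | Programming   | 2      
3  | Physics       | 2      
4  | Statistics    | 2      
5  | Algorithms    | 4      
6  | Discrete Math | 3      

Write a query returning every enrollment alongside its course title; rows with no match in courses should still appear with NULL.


LEFT JOIN keeps every row from enrollments (the left table); where course_id has no match in courses, the course columns become NULL. Walk through each enrollment:
  - enrollment 1 (Grace): course_id=3 -> matches Physics
  - enrollment 2 (George): course_id=3 -> matches Physics
  - enrollment 3 (Helen): course_id=NULL, no match -> kept with NULL
  - enrollment 4 (Eve): course_id=4 -> matches Statistics
  - enrollment 5 (Zoe): course_id=NULL, no match -> kept with NULL
  - enrollment 6 (Carol): course_id=4 -> matches Statistics
  - enrollment 7 (Julia): course_id=6 -> matches Discrete Math
All 7 rows appear; 2 have NULL course.

SQL:
SELECT a.student, b.title AS course
FROM enrollments a
LEFT JOIN courses b ON a.course_id = b.id

Result:
student | course       
--------+--------------
Grace   | Physics      
George  | Physics      
Helen   | NULL         
Eve     | Statistics   
Zoe     | NULL         
Carol   | Statistics   
Julia   | Discrete Math


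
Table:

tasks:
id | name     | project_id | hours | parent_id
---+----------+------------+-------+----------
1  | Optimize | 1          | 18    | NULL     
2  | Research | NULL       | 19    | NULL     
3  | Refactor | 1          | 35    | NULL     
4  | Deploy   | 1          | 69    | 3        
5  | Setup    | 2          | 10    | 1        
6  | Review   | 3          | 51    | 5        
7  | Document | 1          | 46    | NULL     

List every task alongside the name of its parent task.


This is a self-join: tasks is joined to a second copy of itself, matching each row's parent_id to another row's id. Use LEFT JOIN so rows with parent_id=NULL are kept.
  - task 1 (Optimize): parent_id=NULL -> NULL
  - task 2 (Research): parent_id=NULL -> NULL
  - task 3 (Refactor): parent_id=NULL -> NULL
  - task 4 (Deploy): parent_id=3 -> Refactor
  - task 5 (Setup): parent_id=1 -> Optimize
  - task 6 (Review): parent_id=5 -> Setup
  - task 7 (Document): parent_id=NULL -> NULL

SQL:
SELECT a.name AS item, b.name AS parent
FROM tasks a
LEFT JOIN tasks b ON a.parent_id = b.id

Result:
item     | parent  
---------+---------
Optimize | NULL    
Research | NULL    
Refactor | NULL    
Deploy   | Refactor
Setup    | Optimize
Review   | Setup   
Document | NULL    


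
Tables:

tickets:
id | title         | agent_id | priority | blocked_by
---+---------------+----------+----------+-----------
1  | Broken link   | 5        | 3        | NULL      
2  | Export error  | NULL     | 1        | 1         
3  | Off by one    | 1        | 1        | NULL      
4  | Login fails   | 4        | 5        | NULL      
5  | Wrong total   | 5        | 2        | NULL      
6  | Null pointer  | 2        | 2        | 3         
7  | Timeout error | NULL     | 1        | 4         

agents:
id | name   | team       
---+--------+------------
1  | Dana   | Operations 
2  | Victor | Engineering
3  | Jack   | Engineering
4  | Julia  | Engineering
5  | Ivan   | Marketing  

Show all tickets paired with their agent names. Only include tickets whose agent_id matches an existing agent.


INNER JOIN keeps only tickets rows whose agent_id matches an id in agents. Walk through each ticket:
  - ticket 1 (Broken link): agent_id=5 -> matches Ivan
  - ticket 2 (Export error): agent_id=NULL, no match -> dropped
  - ticket 3 (Off by one): agent_id=1 -> matches Dana
  - ticket 4 (Login fails): agent_id=4 -> matches Julia
  - ticket 5 (Wrong total): agent_id=5 -> matches Ivan
  - ticket 6 (Null pointer): agent_id=2 -> matches Victor
  - ticket 7 (Timeout error): agent_id=NULL, no match -> dropped
So 2 of 7 rows are dropped.

SQL:
SELECT a.title, b.name AS agent
FROM tickets a
INNER JOIN agents b ON a.agent_id = b.id

Result:
title        | agent 
-------------+-------
Broken link  | Ivan  
Off by one   | Dana  
Login fails  | Julia 
Wrong total  | Ivan  
Null pointer | Victor


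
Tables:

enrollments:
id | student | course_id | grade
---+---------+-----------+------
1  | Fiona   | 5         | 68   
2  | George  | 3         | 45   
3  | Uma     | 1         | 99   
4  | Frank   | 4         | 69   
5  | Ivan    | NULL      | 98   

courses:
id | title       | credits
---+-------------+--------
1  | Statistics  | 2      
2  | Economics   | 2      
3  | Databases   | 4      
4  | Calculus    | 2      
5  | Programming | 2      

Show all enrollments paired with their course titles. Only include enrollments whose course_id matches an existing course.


INNER JOIN keeps only enrollments rows whose course_id matches an id in courses. Walk through each enrollment:
  - enrollment 1 (Fiona): course_id=5 -> matches Programming
  - enrollment 2 (George): course_id=3 -> matches Databases
  - enrollment 3 (Uma): course_id=1 -> matches Statistics
  - enrollment 4 (Frank): course_id=4 -> matches Calculus
  - enrollment 5 (Ivan): course_id=NULL, no match -> dropped
So 1 of 5 rows is dropped.

SQL:
SELECT a.student, b.title AS course
FROM enrollments a
INNER JOIN courses b ON a.course_id = b.id

Result:
student | course     
--------+------------
Fiona   | Programming
George  | Databases  
Uma     | Statistics 
Frank   | Calculus   


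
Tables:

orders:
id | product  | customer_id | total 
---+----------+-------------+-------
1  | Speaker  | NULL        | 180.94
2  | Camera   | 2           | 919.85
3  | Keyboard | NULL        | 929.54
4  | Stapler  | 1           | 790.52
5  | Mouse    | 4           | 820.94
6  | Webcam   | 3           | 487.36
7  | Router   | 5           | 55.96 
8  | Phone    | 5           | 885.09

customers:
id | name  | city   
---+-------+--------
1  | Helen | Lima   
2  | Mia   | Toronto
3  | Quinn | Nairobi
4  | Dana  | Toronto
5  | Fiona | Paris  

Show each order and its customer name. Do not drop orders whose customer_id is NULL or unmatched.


LEFT JOIN keeps every row from orders (the left table); where customer_id has no match in customers, the customer columns become NULL. Walk through each order:
  - order 1 (Speaker): customer_id=NULL, no match -> kept with NULL
  - order 2 (Camera): customer_id=2 -> matches Mia
  - order 3 (Keyboard): customer_id=NULL, no match -> kept with NULL
  - order 4 (Stapler): customer_id=1 -> matches Helen
  - order 5 (Mouse): customer_id=4 -> matches Dana
  - order 6 (Webcam): customer_id=3 -> matches Quinn
  - order 7 (Router): customer_id=5 -> matches Fiona
  - order 8 (Phone): customer_id=5 -> matches Fiona
All 8 rows appear; 2 have NULL customer.

SQL:
SELECT a.product, b.name AS customer
FROM orders a
LEFT JOIN customers b ON a.customer_id = b.id

Result:
product  | customer
---------+---------
Speaker  | NULL    
Camera   | Mia     
Keyboard | NULL    
Stapler  | Helen   
Mouse    | Dana    
Webcam   | Quinn   
Router   | Fiona   
Phone    | Fiona   


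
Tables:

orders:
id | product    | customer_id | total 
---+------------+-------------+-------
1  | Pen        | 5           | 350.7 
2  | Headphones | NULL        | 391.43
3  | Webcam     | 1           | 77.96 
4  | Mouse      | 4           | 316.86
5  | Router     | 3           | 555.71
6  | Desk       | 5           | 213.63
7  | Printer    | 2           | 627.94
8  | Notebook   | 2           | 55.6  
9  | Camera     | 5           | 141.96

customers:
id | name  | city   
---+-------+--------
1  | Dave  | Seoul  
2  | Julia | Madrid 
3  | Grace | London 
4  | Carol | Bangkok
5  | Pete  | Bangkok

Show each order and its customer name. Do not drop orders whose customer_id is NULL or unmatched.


LEFT JOIN keeps every row from orders (the left table); where customer_id has no match in customers, the customer columns become NULL. Walk through each order:
  - order 1 (Pen): customer_id=5 -> matches Pete
  - order 2 (Headphones): customer_id=NULL, no match -> kept with NULL
  - order 3 (Webcam): customer_id=1 -> matches Dave
  - order 4 (Mouse): customer_id=4 -> matches Carol
  - order 5 (Router): customer_id=3 -> matches Grace
  - order 6 (Desk): customer_id=5 -> matches Pete
  - order 7 (Printer): customer_id=2 -> matches Julia
  - order 8 (Notebook): customer_id=2 -> matches Julia
  - order 9 (Camera): customer_id=5 -> matches Pete
All 9 rows appear; 1 has NULL customer.

SQL:
SELECT a.product, b.name AS customer
FROM orders a
LEFT JOIN customers b ON a.customer_id = b.id

Result:
product    | customer
-----------+---------
Pen        | Pete    
Headphones | NULL    
Webcam     | Dave    
Mouse      | Carol   
Router     | Grace   
Desk       | Pete    
Printer    | Julia   
Notebook   | Julia   
Camera     | Pete    


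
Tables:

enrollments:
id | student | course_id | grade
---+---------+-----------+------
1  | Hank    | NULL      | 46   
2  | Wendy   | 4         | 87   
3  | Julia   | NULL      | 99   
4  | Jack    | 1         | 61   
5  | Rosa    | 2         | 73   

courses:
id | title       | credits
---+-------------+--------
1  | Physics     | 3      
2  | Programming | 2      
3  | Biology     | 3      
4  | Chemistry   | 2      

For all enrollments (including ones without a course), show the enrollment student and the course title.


LEFT JOIN keeps every row from enrollments (the left table); where course_id has no match in courses, the course columns become NULL. Walk through each enrollment:
  - enrollment 1 (Hank): course_id=NULL, no match -> kept with NULL
  - enrollment 2 (Wendy): course_id=4 -> matches Chemistry
  - enrollment 3 (Julia): course_id=NULL, no match -> kept with NULL
  - enrollment 4 (Jack): course_id=1 -> matches Physics
  - enrollment 5 (Rosa): course_id=2 -> matches Programming
All 5 rows appear; 2 have NULL course.

SQL:
SELECT a.student, b.title AS course
FROM enrollments a
LEFT JOIN courses b ON a.course_id = b.id

Result:
student | course     
--------+------------
Hank    | NULL       
Wendy   | Chemistry  
Julia   | NULL       
Jack    | Physics    
Rosa    | Programming


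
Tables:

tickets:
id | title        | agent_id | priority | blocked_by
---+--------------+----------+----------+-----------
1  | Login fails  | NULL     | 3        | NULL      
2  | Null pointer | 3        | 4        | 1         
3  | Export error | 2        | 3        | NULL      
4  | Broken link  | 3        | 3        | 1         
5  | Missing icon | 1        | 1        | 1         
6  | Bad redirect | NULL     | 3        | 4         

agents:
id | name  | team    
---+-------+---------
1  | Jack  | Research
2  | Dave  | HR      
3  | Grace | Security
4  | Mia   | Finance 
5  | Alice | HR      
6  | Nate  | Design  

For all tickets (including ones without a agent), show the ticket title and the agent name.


LEFT JOIN keeps every row from tickets (the left table); where agent_id has no match in agents, the agent columns become NULL. Walk through each ticket:
  - ticket 1 (Login fails): agent_id=NULL, no match -> kept with NULL
  - ticket 2 (Null pointer): agent_id=3 -> matches Grace
  - ticket 3 (Export error): agent_id=2 -> matches Dave
  - ticket 4 (Broken link): agent_id=3 -> matches Grace
  - ticket 5 (Missing icon): agent_id=1 -> matches Jack
  - ticket 6 (Bad redirect): agent_id=NULL, no match -> kept with NULL
All 6 rows appear; 2 have NULL agent.

SQL:
SELECT a.title, b.name AS agent
FROM tickets a
LEFT JOIN agents b ON a.agent_id = b.id

Result:
title        | agent
-------------+------
Login fails  | NULL 
Null pointer | Grace
Export error | Dave 
Broken link  | Grace
Missing icon | Jack 
Bad redirect | NULL 


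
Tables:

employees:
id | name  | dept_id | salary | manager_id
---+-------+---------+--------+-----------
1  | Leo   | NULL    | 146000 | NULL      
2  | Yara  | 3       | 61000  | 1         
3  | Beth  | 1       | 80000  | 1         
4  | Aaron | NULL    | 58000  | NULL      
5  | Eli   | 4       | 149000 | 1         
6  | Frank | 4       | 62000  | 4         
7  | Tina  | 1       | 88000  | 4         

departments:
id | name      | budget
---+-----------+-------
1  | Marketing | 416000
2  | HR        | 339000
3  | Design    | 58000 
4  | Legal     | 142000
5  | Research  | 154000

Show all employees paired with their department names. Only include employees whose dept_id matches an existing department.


INNER JOIN keeps only employees rows whose dept_id matches an id in departments. Walk through each employee:
  - employee 1 (Leo): dept_id=NULL, no match -> dropped
  - employee 2 (Yara): dept_id=3 -> matches Design
  - employee 3 (Beth): dept_id=1 -> matches Marketing
  - employee 4 (Aaron): dept_id=NULL, no match -> dropped
  - employee 5 (Eli): dept_id=4 -> matches Legal
  - employee 6 (Frank): dept_id=4 -> matches Legal
  - employee 7 (Tina): dept_id=1 -> matches Marketing
So 2 of 7 rows are dropped.

SQL:
SELECT a.name, b.name AS department
FROM employees a
INNER JOIN departments b ON a.dept_id = b.id

Result:
name  | department
------+-----------
Yara  | Design    
Beth  | Marketing 
Eli   | Legal     
Frank | Legal     
Tina  | Marketing 


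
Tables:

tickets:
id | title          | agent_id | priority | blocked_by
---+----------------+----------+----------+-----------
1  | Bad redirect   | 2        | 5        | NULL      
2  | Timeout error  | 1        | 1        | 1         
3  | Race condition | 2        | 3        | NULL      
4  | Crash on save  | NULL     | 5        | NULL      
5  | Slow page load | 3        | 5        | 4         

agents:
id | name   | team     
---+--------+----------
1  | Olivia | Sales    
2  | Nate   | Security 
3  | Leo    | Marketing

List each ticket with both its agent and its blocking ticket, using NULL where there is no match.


Two LEFT JOINs from the same base table tickets: one to agents via agent_id, one to tickets itself via blocked_by. Both are LEFT so every ticket is preserved.
Match against agents:
  - ticket 1 (Bad redirect): agent_id=2 -> matches Nate
  - ticket 2 (Timeout error): agent_id=1 -> matches Olivia
  - ticket 3 (Race condition): agent_id=2 -> matches Nate
  - ticket 4 (Crash on save): agent_id=NULL, no match -> kept with NULL
  - ticket 5 (Slow page load): agent_id=3 -> matches Leo
Match against tickets (self):
  - ticket 1 (Bad redirect): blocked_by=NULL -> NULL
  - ticket 2 (Timeout error): blocked_by=1 -> Bad redirect
  - ticket 3 (Race condition): blocked_by=NULL -> NULL
  - ticket 4 (Crash on save): blocked_by=NULL -> NULL
  - ticket 5 (Slow page load): blocked_by=4 -> Crash on save

SQL:
SELECT a.title, b.name AS agent, c.title AS blocked_by
FROM tickets a
LEFT JOIN agents b ON a.agent_id = b.id
LEFT JOIN tickets c ON a.blocked_by = c.id

Result:
title          | agent  | blocked_by   
---------------+--------+--------------
Bad redirect   | Nate   | NULL         
Timeout error  | Olivia | Bad redirect 
Race condition | Nate   | NULL         
Crash on save  | NULL   | NULL         
Slow page load | Leo    | Crash on save


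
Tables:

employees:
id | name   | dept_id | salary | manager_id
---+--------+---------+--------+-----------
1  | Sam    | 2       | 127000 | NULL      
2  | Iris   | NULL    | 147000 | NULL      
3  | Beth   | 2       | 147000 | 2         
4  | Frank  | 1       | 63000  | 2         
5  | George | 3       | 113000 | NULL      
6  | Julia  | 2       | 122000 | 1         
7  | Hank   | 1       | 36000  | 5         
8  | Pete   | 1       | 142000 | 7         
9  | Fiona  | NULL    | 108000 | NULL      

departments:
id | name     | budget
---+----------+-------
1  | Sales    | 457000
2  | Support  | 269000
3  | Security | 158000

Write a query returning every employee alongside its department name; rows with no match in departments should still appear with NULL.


LEFT JOIN keeps every row from employees (the left table); where dept_id has no match in departments, the department columns become NULL. Walk through each employee:
  - employee 1 (Sam): dept_id=2 -> matches Support
  - employee 2 (Iris): dept_id=NULL, no match -> kept with NULL
  - employee 3 (Beth): dept_id=2 -> matches Support
  - employee 4 (Frank): dept_id=1 -> matches Sales
  - employee 5 (George): dept_id=3 -> matches Security
  - employee 6 (Julia): dept_id=2 -> matches Support
  - employee 7 (Hank): dept_id=1 -> matches Sales
  - employee 8 (Pete): dept_id=1 -> matches Sales
  - employee 9 (Fiona): dept_id=NULL, no match -> kept with NULL
All 9 rows appear; 2 have NULL department.

SQL:
SELECT a.name, b.name AS department
FROM employees a
LEFT JOIN departments b ON a.dept_id = b.id

Result:
name   | department
-------+-----------
Sam    | Support   
Iris   | NULL      
Beth   | Support   
Frank  | Sales     
George | Security  
Julia  | Support   
Hank   | Sales     
Pete   | Sales     
Fiona  | NULL      


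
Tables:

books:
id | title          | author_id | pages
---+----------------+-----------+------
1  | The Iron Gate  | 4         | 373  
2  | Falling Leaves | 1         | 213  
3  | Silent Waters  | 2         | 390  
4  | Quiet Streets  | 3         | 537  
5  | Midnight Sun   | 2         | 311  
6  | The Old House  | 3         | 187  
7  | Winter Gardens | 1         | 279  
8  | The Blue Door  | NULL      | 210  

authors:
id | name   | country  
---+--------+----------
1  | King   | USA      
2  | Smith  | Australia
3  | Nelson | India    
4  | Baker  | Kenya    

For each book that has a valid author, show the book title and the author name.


INNER JOIN keeps only books rows whose author_id matches an id in authors. Walk through each book:
  - book 1 (The Iron Gate): author_id=4 -> matches Baker
  - book 2 (Falling Leaves): author_id=1 -> matches King
  - book 3 (Silent Waters): author_id=2 -> matches Smith
  - book 4 (Quiet Streets): author_id=3 -> matches Nelson
  - book 5 (Midnight Sun): author_id=2 -> matches Smith
  - book 6 (The Old House): author_id=3 -> matches Nelson
  - book 7 (Winter Gardens): author_id=1 -> matches King
  - book 8 (The Blue Door): author_id=NULL, no match -> dropped
So 1 of 8 rows is dropped.

SQL:
SELECT a.title, b.name AS author
FROM books a
INNER JOIN authors b ON a.author_id = b.id

Result:
title          | author
---------------+-------
The Iron Gate  | Baker 
Falling Leaves | King  
Silent Waters  | Smith 
Quiet Streets  | Nelson
Midnight Sun   | Smith 
The Old House  | Nelson
Winter Gardens | King  


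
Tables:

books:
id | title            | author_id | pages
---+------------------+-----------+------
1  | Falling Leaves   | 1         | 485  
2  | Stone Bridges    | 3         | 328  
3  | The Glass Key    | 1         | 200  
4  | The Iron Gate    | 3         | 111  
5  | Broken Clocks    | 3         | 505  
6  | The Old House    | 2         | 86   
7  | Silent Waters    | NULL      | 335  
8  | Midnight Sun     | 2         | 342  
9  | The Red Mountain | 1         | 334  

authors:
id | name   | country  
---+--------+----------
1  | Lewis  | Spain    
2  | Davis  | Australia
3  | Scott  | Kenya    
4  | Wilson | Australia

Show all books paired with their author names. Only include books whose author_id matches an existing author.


INNER JOIN keeps only books rows whose author_id matches an id in authors. Walk through each book:
  - book 1 (Falling Leaves): author_id=1 -> matches Lewis
  - book 2 (Stone Bridges): author_id=3 -> matches Scott
  - book 3 (The Glass Key): author_id=1 -> matches Lewis
  - book 4 (The Iron Gate): author_id=3 -> matches Scott
  - book 5 (Broken Clocks): author_id=3 -> matches Scott
  - book 6 (The Old House): author_id=2 -> matches Davis
  - book 7 (Silent Waters): author_id=NULL, no match -> dropped
  - book 8 (Midnight Sun): author_id=2 -> matches Davis
  - book 9 (The Red Mountain): author_id=1 -> matches Lewis
So 1 of 9 rows is dropped.

SQL:
SELECT a.title, b.name AS author
FROM books a
INNER JOIN authors b ON a.author_id = b.id

Result:
title            | author
-----------------+-------
Falling Leaves   | Lewis 
Stone Bridges    | Scott 
The Glass Key    | Lewis 
The Iron Gate    | Scott 
Broken Clocks    | Scott 
The Old House    | Davis 
Midnight Sun     | Davis 
The Red Mountain | Lewis 


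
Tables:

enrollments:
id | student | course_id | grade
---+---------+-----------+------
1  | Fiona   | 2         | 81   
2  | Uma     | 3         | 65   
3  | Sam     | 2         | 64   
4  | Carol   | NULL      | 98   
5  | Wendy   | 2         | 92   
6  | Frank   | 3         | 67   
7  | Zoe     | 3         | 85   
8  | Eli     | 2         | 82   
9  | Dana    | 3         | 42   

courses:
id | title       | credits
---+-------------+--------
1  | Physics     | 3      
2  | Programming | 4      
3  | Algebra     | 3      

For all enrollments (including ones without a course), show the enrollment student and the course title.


LEFT JOIN keeps every row from enrollments (the left table); where course_id has no match in courses, the course columns become NULL. Walk through each enrollment:
  - enrollment 1 (Fiona): course_id=2 -> matches Programming
  - enrollment 2 (Uma): course_id=3 -> matches Algebra
  - enrollment 3 (Sam): course_id=2 -> matches Programming
  - enrollment 4 (Carol): course_id=NULL, no match -> kept with NULL
  - enrollment 5 (Wendy): course_id=2 -> matches Programming
  - enrollment 6 (Frank): course_id=3 -> matches Algebra
  - enrollment 7 (Zoe): course_id=3 -> matches Algebra
  - enrollment 8 (Eli): course_id=2 -> matches Programming
  - enrollment 9 (Dana): course_id=3 -> matches Algebra
All 9 rows appear; 1 has NULL course.

SQL:
SELECT a.student, b.title AS course
FROM enrollments a
LEFT JOIN courses b ON a.course_id = b.id

Result:
student | course     
--------+------------
Fiona   | Programming
Uma     | Algebra    
Sam     | Programming
Carol   | NULL       
Wendy   | Programming
Frank   | Algebra    
Zoe     | Algebra    
Eli     | Programming
Dana    | Algebra    


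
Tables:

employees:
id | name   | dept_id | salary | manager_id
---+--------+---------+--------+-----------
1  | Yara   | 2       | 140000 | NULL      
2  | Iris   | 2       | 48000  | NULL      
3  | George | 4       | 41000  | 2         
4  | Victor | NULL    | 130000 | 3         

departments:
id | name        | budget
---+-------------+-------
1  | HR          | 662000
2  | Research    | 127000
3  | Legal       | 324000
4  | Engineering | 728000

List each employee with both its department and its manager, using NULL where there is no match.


Two LEFT JOINs from the same base table employees: one to departments via dept_id, one to employees itself via manager_id. Both are LEFT so every employee is preserved.
Match against departments:
  - employee 1 (Yara): dept_id=2 -> matches Research
  - employee 2 (Iris): dept_id=2 -> matches Research
  - employee 3 (George): dept_id=4 -> matches Engineering
  - employee 4 (Victor): dept_id=NULL, no match -> kept with NULL
Match against employees (self):
  - employee 1 (Yara): manager_id=NULL -> NULL
  - employee 2 (Iris): manager_id=NULL -> NULL
  - employee 3 (George): manager_id=2 -> Iris
  - employee 4 (Victor): manager_id=3 -> George

SQL:
SELECT a.name, b.name AS department, c.name AS manager
FROM employees a
LEFT JOIN departments b ON a.dept_id = b.id
LEFT JOIN employees c ON a.manager_id = c.id

Result:
name   | department  | manager
-------+-------------+--------
Yara   | Research    | NULL   
Iris   | Research    | NULL   
George | Engineering | Iris   
Victor | NULL        | George 


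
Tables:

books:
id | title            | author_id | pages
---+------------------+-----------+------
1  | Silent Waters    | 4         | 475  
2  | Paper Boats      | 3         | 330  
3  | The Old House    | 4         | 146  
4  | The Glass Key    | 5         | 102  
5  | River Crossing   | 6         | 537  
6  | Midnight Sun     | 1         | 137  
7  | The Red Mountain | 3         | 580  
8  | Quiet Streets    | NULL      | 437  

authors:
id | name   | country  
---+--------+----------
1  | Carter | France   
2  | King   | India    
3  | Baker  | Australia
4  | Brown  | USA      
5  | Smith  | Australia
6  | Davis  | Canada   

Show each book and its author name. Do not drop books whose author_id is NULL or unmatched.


LEFT JOIN keeps every row from books (the left table); where author_id has no match in authors, the author columns become NULL. Walk through each book:
  - book 1 (Silent Waters): author_id=4 -> matches Brown
  - book 2 (Paper Boats): author_id=3 -> matches Baker
  - book 3 (The Old House): author_id=4 -> matches Brown
  - book 4 (The Glass Key): author_id=5 -> matches Smith
  - book 5 (River Crossing): author_id=6 -> matches Davis
  - book 6 (Midnight Sun): author_id=1 -> matches Carter
  - book 7 (The Red Mountain): author_id=3 -> matches Baker
  - book 8 (Quiet Streets): author_id=NULL, no match -> kept with NULL
All 8 rows appear; 1 has NULL author.

SQL:
SELECT a.title, b.name AS author
FROM books a
LEFT JOIN authors b ON a.author_id = b.id

Result:
title            | author
-----------------+-------
Silent Waters    | Brown 
Paper Boats      | Baker 
The Old House    | Brown 
The Glass Key    | Smith 
River Crossing   | Davis 
Midnight Sun     | Carter
The Red Mountain | Baker 
Quiet Streets    | NULL  


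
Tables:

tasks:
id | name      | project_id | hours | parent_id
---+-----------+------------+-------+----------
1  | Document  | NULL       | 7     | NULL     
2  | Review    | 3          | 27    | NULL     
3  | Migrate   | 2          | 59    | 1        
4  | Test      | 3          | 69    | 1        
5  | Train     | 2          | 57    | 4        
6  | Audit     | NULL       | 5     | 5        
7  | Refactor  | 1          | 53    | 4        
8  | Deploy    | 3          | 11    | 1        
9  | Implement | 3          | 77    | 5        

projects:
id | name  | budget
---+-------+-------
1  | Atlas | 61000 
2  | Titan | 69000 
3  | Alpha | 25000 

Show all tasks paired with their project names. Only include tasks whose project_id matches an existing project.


INNER JOIN keeps only tasks rows whose project_id matches an id in projects. Walk through each task:
  - task 1 (Document): project_id=NULL, no match -> dropped
  - task 2 (Review): project_id=3 -> matches Alpha
  - task 3 (Migrate): project_id=2 -> matches Titan
  - task 4 (Test): project_id=3 -> matches Alpha
  - task 5 (Train): project_id=2 -> matches Titan
  - task 6 (Audit): project_id=NULL, no match -> dropped
  - task 7 (Refactor): project_id=1 -> matches Atlas
  - task 8 (Deploy): project_id=3 -> matches Alpha
  - task 9 (Implement): project_id=3 -> matches Alpha
So 2 of 9 rows are dropped.

SQL:
SELECT a.name, b.name AS project
FROM tasks a
INNER JOIN projects b ON a.project_id = b.id

Result:
name      | project
----------+--------
Review    | Alpha  
Migrate   | Titan  
Test      | Alpha  
Train     | Titan  
Refactor  | Atlas  
Deploy    | Alpha  
Implement | Alpha  


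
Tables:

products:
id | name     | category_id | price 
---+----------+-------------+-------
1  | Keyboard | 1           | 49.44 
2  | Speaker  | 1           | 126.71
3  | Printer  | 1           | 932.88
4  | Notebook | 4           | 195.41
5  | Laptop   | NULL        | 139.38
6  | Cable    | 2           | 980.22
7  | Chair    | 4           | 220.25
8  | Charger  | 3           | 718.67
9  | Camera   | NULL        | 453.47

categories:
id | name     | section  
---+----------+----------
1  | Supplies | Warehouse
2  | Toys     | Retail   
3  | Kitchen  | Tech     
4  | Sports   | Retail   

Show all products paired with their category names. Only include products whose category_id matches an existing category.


INNER JOIN keeps only products rows whose category_id matches an id in categories. Walk through each product:
  - product 1 (Keyboard): category_id=1 -> matches Supplies
  - product 2 (Speaker): category_id=1 -> matches Supplies
  - product 3 (Printer): category_id=1 -> matches Supplies
  - product 4 (Notebook): category_id=4 -> matches Sports
  - product 5 (Laptop): category_id=NULL, no match -> dropped
  - product 6 (Cable): category_id=2 -> matches Toys
  - product 7 (Chair): category_id=4 -> matches Sports
  - product 8 (Charger): category_id=3 -> matches Kitchen
  - product 9 (Camera): category_id=NULL, no match -> dropped
So 2 of 9 rows are dropped.

SQL:
SELECT a.name, b.name AS category
FROM products a
INNER JOIN categories b ON a.category_id = b.id

Result:
name     | category
---------+---------
Keyboard | Supplies
Speaker  | Supplies
Printer  | Supplies
Notebook | Sports  
Cable    | Toys    
Chair    | Sports  
Charger  | Kitchen 


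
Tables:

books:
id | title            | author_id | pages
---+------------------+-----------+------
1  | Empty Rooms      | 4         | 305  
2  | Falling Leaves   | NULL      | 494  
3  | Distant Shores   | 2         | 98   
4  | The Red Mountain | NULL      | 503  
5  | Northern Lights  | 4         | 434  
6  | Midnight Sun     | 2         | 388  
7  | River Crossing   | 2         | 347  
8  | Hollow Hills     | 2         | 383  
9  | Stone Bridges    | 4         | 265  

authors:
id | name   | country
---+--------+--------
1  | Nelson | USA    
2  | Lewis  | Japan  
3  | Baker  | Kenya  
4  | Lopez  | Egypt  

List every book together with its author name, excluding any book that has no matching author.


INNER JOIN keeps only books rows whose author_id matches an id in authors. Walk through each book:
  - book 1 (Empty Rooms): author_id=4 -> matches Lopez
  - book 2 (Falling Leaves): author_id=NULL, no match -> dropped
  - book 3 (Distant Shores): author_id=2 -> matches Lewis
  - book 4 (The Red Mountain): author_id=NULL, no match -> dropped
  - book 5 (Northern Lights): author_id=4 -> matches Lopez
  - book 6 (Midnight Sun): author_id=2 -> matches Lewis
  - book 7 (River Crossing): author_id=2 -> matches Lewis
  - book 8 (Hollow Hills): author_id=2 -> matches Lewis
  - book 9 (Stone Bridges): author_id=4 -> matches Lopez
So 2 of 9 rows are dropped.

SQL:
SELECT a.title, b.name AS author
FROM books a
INNER JOIN authors b ON a.author_id = b.id

Result:
title           | author
----------------+-------
Empty Rooms     | Lopez 
Distant Shores  | Lewis 
Northern Lights | Lopez 
Midnight Sun    | Lewis 
River Crossing  | Lewis 
Hollow Hills    | Lewis 
Stone Bridges   | Lopez 


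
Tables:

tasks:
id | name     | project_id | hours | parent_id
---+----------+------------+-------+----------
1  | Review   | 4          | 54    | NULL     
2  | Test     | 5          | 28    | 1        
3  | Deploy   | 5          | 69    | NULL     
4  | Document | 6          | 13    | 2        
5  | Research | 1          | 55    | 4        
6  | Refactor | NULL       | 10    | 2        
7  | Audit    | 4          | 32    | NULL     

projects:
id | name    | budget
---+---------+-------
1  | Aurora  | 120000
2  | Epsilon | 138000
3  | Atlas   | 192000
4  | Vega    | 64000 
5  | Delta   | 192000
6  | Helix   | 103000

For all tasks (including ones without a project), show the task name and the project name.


LEFT JOIN keeps every row from tasks (the left table); where project_id has no match in projects, the project columns become NULL. Walk through each task:
  - task 1 (Review): project_id=4 -> matches Vega
  - task 2 (Test): project_id=5 -> matches Delta
  - task 3 (Deploy): project_id=5 -> matches Delta
  - task 4 (Document): project_id=6 -> matches Helix
  - task 5 (Research): project_id=1 -> matches Aurora
  - task 6 (Refactor): project_id=NULL, no match -> kept with NULL
  - task 7 (Audit): project_id=4 -> matches Vega
All 7 rows appear; 1 has NULL project.

SQL:
SELECT a.name, b.name AS project
FROM tasks a
LEFT JOIN projects b ON a.project_id = b.id

Result:
name     | project
---------+--------
Review   | Vega   
Test     | Delta  
Deploy   | Delta  
Document | Helix  
Research | Aurora 
Refactor | NULL   
Audit    | Vega   
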